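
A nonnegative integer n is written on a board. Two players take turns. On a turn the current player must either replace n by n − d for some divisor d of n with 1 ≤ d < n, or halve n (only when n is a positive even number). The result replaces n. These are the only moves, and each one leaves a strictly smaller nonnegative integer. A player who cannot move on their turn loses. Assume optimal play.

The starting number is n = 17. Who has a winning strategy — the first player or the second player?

The second player wins.

Work bottom-up. With no move the player to move loses. Otherwise the position is W if at least one move leads to an L position for the opponent, and L if every move leads to a W.
n=0: no move → L
n=1: no move → L
n=2: W (go to 1, an L position)
n=3: L (sole option 2(W) is W)
n=4: W (go to 3, an L position)
n=5: L (sole option 4(W) is W)
n=6: W (go to 3, an L position)
n=7: L (sole option 6(W) is W)
n=8: W (go to 7, an L position)
n=9: L (options 6(W), 8(W) are all W)
n=10: W (go to 5, an L position)
n=11: L (sole option 10(W) is W)
n=12: W (go to 9, an L position)
n=13: L (sole option 12(W) is W)
n=14: W (go to 7, an L position)
n=15: L (options 10(W), 12(W), 14(W) are all W)
n=16: W (go to 15, an L position)
n=17: L (sole option 16(W) is W)
The starting position 17 is L: whatever the player to move does, the opponent receives a W position.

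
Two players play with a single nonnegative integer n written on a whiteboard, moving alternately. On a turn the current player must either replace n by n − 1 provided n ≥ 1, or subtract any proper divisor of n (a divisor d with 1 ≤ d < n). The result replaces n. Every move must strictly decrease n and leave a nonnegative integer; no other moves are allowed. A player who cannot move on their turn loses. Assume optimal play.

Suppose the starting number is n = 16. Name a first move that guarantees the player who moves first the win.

Compute win/loss labels from the base case upward. A position with no move is L. Any other position is W if it can reach an L in one move, else L.
n=0: no move → L
n=1: can move to 0, which is L ⇒ W
n=2: the only move is to 1(W), a W ⇒ L
n=3: can move to 2, which is L ⇒ W
n=4: can move to 2, which is L ⇒ W
n=5: the only move is to 4(W), a W ⇒ L
n=6: can move to 5, which is L ⇒ W
n=7: the only move is to 6(W), a W ⇒ L
n=8: can move to 7, which is L ⇒ W
n=9: moves to 6(W), 8(W); every one is W ⇒ L
n=10: can move to 5, which is L ⇒ W
n=11: the only move is to 10(W), a W ⇒ L
n=12: can move to 9, which is L ⇒ W
n=13: the only move is to 12(W), a W ⇒ L
n=14: can move to 7, which is L ⇒ W
n=15: moves to 10(W), 12(W), 14(W); every one is W ⇒ L
n=16: can move to 15, which is L ⇒ W
From 16, the L positions reachable in one move are: 15.

Move to 15.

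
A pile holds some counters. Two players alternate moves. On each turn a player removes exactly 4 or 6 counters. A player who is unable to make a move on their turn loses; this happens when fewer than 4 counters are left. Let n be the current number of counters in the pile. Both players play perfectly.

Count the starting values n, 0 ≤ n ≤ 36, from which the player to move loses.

Work bottom-up. With no move the player to move loses. Otherwise the position is W if at least one move leads to an L position for the opponent, and L if every move leads to a W.
n=0: no move → L
n=1: no move → L
n=2: no move → L
n=3: no move → L
n=4: →0(L), so W
n=5: →1(L), so W
n=6: →2(L), so W
n=7: →3(L), so W
n=8: →2(L), so W
n=9: →3(L), so W
n=10: →6(W), 4(W) — all W, so L
n=11: →7(W), 5(W) — all W, so L
n=12: →8(W), 6(W) — all W, so L
n=13: →9(W), 7(W) — all W, so L
n=14: →10(L), so W
n=15: →11(L), so W
n=16: →12(L), so W
n=17: →13(L), so W
n=18: →12(L), so W
n=19: →13(L), so W
n=20: →16(W), 14(W) — all W, so L
n=21: →17(W), 15(W) — all W, so L
n=22: →18(W), 16(W) — all W, so L
n=23: →19(W), 17(W) — all W, so L
n=24: →20(L), so W
n=25: →21(L), so W
n=26: →22(L), so W
n=27: →23(L), so W
n=28: →22(L), so W
n=29: →23(L), so W
n=30: →26(W), 24(W) — all W, so L
n=31: →27(W), 25(W) — all W, so L
n=32: →28(W), 26(W) — all W, so L
n=33: →29(W), 27(W) — all W, so L
n=34: →30(L), so W
n=35: →31(L), so W
n=36: →32(L), so W
L entries with 0 ≤ n ≤ 36: n = 0, 1, 2, 3, 10, 11, 12, 13, 20, 21, 22, 23, 30, 31, 32, 33; that makes 16.

16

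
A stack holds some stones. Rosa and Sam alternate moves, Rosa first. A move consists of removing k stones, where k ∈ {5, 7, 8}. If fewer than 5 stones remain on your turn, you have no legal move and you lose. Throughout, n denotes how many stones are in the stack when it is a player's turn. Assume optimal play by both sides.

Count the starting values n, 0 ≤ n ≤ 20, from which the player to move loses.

10

Label each position W (a win for the player to move) or L (a loss). A position with no legal move is L; any other position is W exactly when some move reaches an L, and L when every move reaches a W.
n=0: no move → L
n=1: no move → L
n=2: no move → L
n=3: no move → L
n=4: no move → L
n=5: W (go to 0, an L position)
n=6: W (go to 1, an L position)
n=7: W (go to 2, an L position)
n=8: W (go to 3, an L position)
n=9: W (go to 4, an L position)
n=10: W (go to 3, an L position)
n=11: W (go to 4, an L position)
n=12: W (go to 4, an L position)
n=13: L (options 8(W), 6(W), 5(W) are all W)
n=14: L (options 9(W), 7(W), 6(W) are all W)
n=15: L (options 10(W), 8(W), 7(W) are all W)
n=16: L (options 11(W), 9(W), 8(W) are all W)
n=17: L (options 12(W), 10(W), 9(W) are all W)
n=18: W (go to 13, an L position)
n=19: W (go to 14, an L position)
n=20: W (go to 15, an L position)
L entries with 0 ≤ n ≤ 20: n = 0, 1, 2, 3, 4, 13, 14, 15, 16, 17; that makes 10.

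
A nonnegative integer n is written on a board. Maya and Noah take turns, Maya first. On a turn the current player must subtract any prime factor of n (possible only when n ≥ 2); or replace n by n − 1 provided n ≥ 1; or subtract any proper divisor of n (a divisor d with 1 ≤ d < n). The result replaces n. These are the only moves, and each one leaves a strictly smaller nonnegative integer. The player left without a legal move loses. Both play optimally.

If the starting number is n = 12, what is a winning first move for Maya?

Work bottom-up. With no move the player to move loses. Otherwise the position is W if at least one move leads to an L position for the opponent, and L if every move leads to a W.
n=0: no move → L
n=1: →0(L), so W
n=2: →0(L), so W
n=3: →0(L), so W
n=4: →2(W), 3(W) — all W, so L
n=5: →0(L), so W
n=6: →4(L), so W
n=7: →0(L), so W
n=8: →4(L), so W
n=9: →6(W), 8(W) — all W, so L
n=10: →9(L), so W
n=11: →0(L), so W
n=12: →9(L), so W
From 12, the L positions reachable in one move are: 9.

Move to 9.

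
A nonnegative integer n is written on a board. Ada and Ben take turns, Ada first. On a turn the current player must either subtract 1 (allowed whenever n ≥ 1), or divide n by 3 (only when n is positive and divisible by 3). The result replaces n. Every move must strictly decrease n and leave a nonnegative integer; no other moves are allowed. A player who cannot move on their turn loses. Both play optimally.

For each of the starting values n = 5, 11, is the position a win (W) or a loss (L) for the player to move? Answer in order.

Label each position W (a win for the player to move) or L (a loss). A position with no legal move is L; any other position is W exactly when some move reaches an L, and L when every move reaches a W.
n=0: no move → L
n=1: →0(L), so W
n=2: →1(W) only, which is W, so L
n=3: →2(L), so W
n=4: →3(W) only, which is W, so L
n=5: →4(L), so W
n=6: →2(L), so W
n=7: →6(W) only, which is W, so L
n=8: →7(L), so W
n=9: →3(W), 8(W) — all W, so L
n=10: →9(L), so W
n=11: →10(W) only, which is W, so L

5: W, 11: L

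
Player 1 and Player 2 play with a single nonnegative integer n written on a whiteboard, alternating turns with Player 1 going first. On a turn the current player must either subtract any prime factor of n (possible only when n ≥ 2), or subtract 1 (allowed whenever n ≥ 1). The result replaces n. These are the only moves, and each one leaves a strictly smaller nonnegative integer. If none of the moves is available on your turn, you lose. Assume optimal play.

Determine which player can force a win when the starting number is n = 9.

Use the standard recursion: the mover loses at a terminal position; elsewhere, the mover wins exactly when some move hands the opponent an L position.
n=0: no move → L
n=1: →0(L), so W
n=2: →0(L), so W
n=3: →0(L), so W
n=4: →2(W), 3(W) — all W, so L
n=5: →0(L), so W
n=6: →4(L), so W
n=7: →0(L), so W
n=8: →6(W), 7(W) — all W, so L
n=9: →8(L), so W
The starting position 9 is W: Player 1 should move to 8, handing over an L position.

Player 1 wins.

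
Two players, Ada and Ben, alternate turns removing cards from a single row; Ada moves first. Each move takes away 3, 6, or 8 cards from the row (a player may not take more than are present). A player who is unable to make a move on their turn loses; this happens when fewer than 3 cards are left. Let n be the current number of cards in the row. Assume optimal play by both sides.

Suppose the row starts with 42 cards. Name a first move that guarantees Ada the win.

Classify positions by backward induction: terminal positions (no move available) are L. From any other position, the mover wins iff some move reaches an L.
n=0: no move → L
n=1: no move → L
n=2: no move → L
n=3: reaches L-position 0 → W
n=4: reaches L-position 1 → W
n=5: reaches L-position 2 → W
n=6: reaches L-position 0 → W
n=7: reaches L-position 1 → W
n=8: reaches L-position 2 → W
n=9: reaches L-position 1 → W
n=10: reaches L-position 2 → W
n=11: only reaches 8(W), 5(W), 3(W), all W → L
n=12: only reaches 9(W), 6(W), 4(W), all W → L
n=13: only reaches 10(W), 7(W), 5(W), all W → L
n=14: reaches L-position 11 → W
n=15: reaches L-position 12 → W
n=16: reaches L-position 13 → W
n=17: reaches L-position 11 → W
n=18: reaches L-position 12 → W
n=19: reaches L-position 13 → W
n=20: reaches L-position 12 → W
n=21: reaches L-position 13 → W
n=22: only reaches 19(W), 16(W), 14(W), all W → L
n=23: only reaches 20(W), 17(W), 15(W), all W → L
n=24: only reaches 21(W), 18(W), 16(W), all W → L
n=25: reaches L-position 22 → W
n=26: reaches L-position 23 → W
n=27: reaches L-position 24 → W
n=28: reaches L-position 22 → W
n=29: reaches L-position 23 → W
n=30: reaches L-position 24 → W
n=31: reaches L-position 23 → W
n=32: reaches L-position 24 → W
n=33: only reaches 30(W), 27(W), 25(W), all W → L
n=34: only reaches 31(W), 28(W), 26(W), all W → L
n=35: only reaches 32(W), 29(W), 27(W), all W → L
n=36: reaches L-position 33 → W
n=37: reaches L-position 34 → W
n=38: reaches L-position 35 → W
n=39: reaches L-position 33 → W
n=40: reaches L-position 34 → W
n=41: reaches L-position 35 → W
n=42: reaches L-position 34 → W
From 42, the L positions reachable in one move are: 34.

Remove 8, leaving 34.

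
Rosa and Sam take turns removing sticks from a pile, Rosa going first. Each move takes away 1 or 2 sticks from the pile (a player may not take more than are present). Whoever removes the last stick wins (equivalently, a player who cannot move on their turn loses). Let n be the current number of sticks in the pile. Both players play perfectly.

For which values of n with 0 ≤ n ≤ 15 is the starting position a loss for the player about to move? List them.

Label each position W (a win for the player to move) or L (a loss). A position with no legal move is L; any other position is W exactly when some move reaches an L, and L when every move reaches a W.
n=0: no move → L
n=1: →0(L), so W
n=2: →0(L), so W
n=3: →2(W), 1(W) — all W, so L
n=4: →3(L), so W
n=5: →3(L), so W
n=6: →5(W), 4(W) — all W, so L
n=7: →6(L), so W
n=8: →6(L), so W
n=9: →8(W), 7(W) — all W, so L
n=10: →9(L), so W
n=11: →9(L), so W
n=12: →11(W), 10(W) — all W, so L
n=13: →12(L), so W
n=14: →12(L), so W
n=15: →14(W), 13(W) — all W, so L
The losing starting values of n are exactly the entries labelled L in this table (6 of them).

0, 3, 6, 9, 12, 15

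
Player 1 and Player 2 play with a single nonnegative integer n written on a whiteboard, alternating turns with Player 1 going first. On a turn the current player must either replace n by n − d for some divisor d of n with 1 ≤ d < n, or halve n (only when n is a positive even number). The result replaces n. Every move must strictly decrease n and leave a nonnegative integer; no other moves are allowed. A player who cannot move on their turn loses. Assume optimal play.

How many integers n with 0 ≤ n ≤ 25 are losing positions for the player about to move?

14

Positions with no move are L. A position that does have a move is losing for the player to move precisely when every available move leads to a winning position for the opponent. Fill in the labels:
n=0: no move → L
n=1: no move → L
n=2: W (go to 1, an L position)
n=3: L (sole option 2(W) is W)
n=4: W (go to 3, an L position)
n=5: L (sole option 4(W) is W)
n=6: W (go to 3, an L position)
n=7: L (sole option 6(W) is W)
n=8: W (go to 7, an L position)
n=9: L (options 6(W), 8(W) are all W)
n=10: W (go to 5, an L position)
n=11: L (sole option 10(W) is W)
n=12: W (go to 9, an L position)
n=13: L (sole option 12(W) is W)
n=14: W (go to 7, an L position)
n=15: L (options 10(W), 12(W), 14(W) are all W)
n=16: W (go to 15, an L position)
n=17: L (sole option 16(W) is W)
n=18: W (go to 9, an L position)
n=19: L (sole option 18(W) is W)
n=20: W (go to 15, an L position)
n=21: L (options 14(W), 18(W), 20(W) are all W)
n=22: W (go to 11, an L position)
n=23: L (sole option 22(W) is W)
n=24: W (go to 21, an L position)
n=25: L (options 20(W), 24(W) are all W)
L entries with 0 ≤ n ≤ 25: n = 0, 1, 3, 5, 7, 9, 11, 13, 15, 17, 19, 21, 23, 25; that makes 14.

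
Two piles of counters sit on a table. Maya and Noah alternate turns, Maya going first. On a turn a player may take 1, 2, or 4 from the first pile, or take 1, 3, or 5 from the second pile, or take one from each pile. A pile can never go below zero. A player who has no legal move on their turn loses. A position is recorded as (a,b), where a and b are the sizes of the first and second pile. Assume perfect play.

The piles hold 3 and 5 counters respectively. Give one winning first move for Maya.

Classify positions by backward induction: terminal positions (no move available) are L. From any other position, the mover wins iff some move reaches an L.
No move ever increases a pile, so every position that can arise here has a ≤ 3 and b ≤ 5; it is enough to label the cells with 0 ≤ a ≤ 3 and 0 ≤ b ≤ 5.
Every move lowers a or b (never raises either), so fill the grid row by row in increasing a, and left to right within a row: each cell's successors are then already labelled.
      b=0  b=1  b=2  b=3  b=4  b=5
a=0:    L    W    L    W    L    W
a=1:    W    W    W    W    W    W
a=2:    W    L    W    L    W    L
a=3:    L    W    W    W    W    W
Cells with no legal move (terminal, hence L): (0,0).
The remaining L cells, each justified by listing all of its moves:
(0,2): L (sole option (0,1)(W) is W)
(0,4): L (options (0,3)(W), (0,1)(W) are all W)
(2,1): L (options (1,1)(W), (0,1)(W), (2,0)(W), (1,0)(W) are all W)
(2,3): L (options (1,3)(W), (0,3)(W), (2,2)(W), (2,0)(W), (1,2)(W) are all W)
(2,5): L (options (1,5)(W), (0,5)(W), (2,4)(W), (2,2)(W), (2,0)(W), (1,4)(W) are all W)
(3,0): L (options (2,0)(W), (1,0)(W) are all W)
Every other cell has at least one move into one of the L cells above, so it is W.
From (3,5), the L positions reachable in one move are: (2,5), (3,0). Any move reaching one of these is winning.

Move to (2,5).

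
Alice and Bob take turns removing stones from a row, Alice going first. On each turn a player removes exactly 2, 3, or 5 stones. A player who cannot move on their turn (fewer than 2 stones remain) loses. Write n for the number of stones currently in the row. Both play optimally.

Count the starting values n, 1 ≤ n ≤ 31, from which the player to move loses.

9

Classify positions by backward induction: terminal positions (no move available) are L. From any other position, the mover wins iff some move reaches an L.
n=0: no move → L
n=1: no move → L
n=2: →0(L), so W
n=3: →1(L), so W
n=4: →1(L), so W
n=5: →0(L), so W
n=6: →1(L), so W
n=7: →5(W), 4(W), 2(W) — all W, so L
n=8: →6(W), 5(W), 3(W) — all W, so L
n=9: →7(L), so W
n=10: →8(L), so W
n=11: →8(L), so W
n=12: →7(L), so W
n=13: →8(L), so W
n=14: →12(W), 11(W), 9(W) — all W, so L
n=15: →13(W), 12(W), 10(W) — all W, so L
n=16: →14(L), so W
n=17: →15(L), so W
n=18: →15(L), so W
n=19: →14(L), so W
n=20: →15(L), so W
n=21: →19(W), 18(W), 16(W) — all W, so L
n=22: →20(W), 19(W), 17(W) — all W, so L
n=23: →21(L), so W
n=24: →22(L), so W
n=25: →22(L), so W
n=26: →21(L), so W
n=27: →22(L), so W
n=28: →26(W), 25(W), 23(W) — all W, so L
n=29: →27(W), 26(W), 24(W) — all W, so L
n=30: →28(L), so W
n=31: →29(L), so W
L entries with 1 ≤ n ≤ 31 (n=0 is outside the asked range and is not counted): n = 1, 7, 8, 14, 15, 21, 22, 28, 29; that makes 9.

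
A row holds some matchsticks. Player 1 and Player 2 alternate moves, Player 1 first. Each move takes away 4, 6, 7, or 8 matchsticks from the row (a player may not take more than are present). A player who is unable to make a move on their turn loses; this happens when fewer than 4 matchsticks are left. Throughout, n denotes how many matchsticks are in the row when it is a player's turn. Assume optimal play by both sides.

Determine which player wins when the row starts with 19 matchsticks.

Build the W/L table. Terminal = L. A non-terminal position is W if it has a move to some L; otherwise it is L.
n=0: no move → L
n=1: no move → L
n=2: no move → L
n=3: no move → L
n=4: W (go to 0, an L position)
n=5: W (go to 1, an L position)
n=6: W (go to 2, an L position)
n=7: W (go to 3, an L position)
n=8: W (go to 2, an L position)
n=9: W (go to 3, an L position)
n=10: W (go to 3, an L position)
n=11: W (go to 3, an L position)
n=12: L (options 8(W), 6(W), 5(W), 4(W) are all W)
n=13: L (options 9(W), 7(W), 6(W), 5(W) are all W)
n=14: L (options 10(W), 8(W), 7(W), 6(W) are all W)
n=15: L (options 11(W), 9(W), 8(W), 7(W) are all W)
n=16: W (go to 12, an L position)
n=17: W (go to 13, an L position)
n=18: W (go to 14, an L position)
n=19: W (go to 15, an L position)
From 19 Player 1 can remove 4, leaving 15, reaching an L position.

Player 1 wins.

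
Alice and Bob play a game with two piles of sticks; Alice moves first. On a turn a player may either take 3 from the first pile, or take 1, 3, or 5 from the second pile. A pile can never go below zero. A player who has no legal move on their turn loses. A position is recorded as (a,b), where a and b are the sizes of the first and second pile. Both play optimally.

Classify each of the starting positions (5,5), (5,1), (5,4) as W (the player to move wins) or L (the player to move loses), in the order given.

Positions with no move are L. A position that does have a move is losing for the player to move precisely when every available move leads to a winning position for the opponent. Fill in the labels:
No move ever increases a pile, so every position that can arise here has a ≤ 5 and b ≤ 5; it is enough to label the cells with 0 ≤ a ≤ 5 and 0 ≤ b ≤ 5.
Every move lowers a or b (never raises either), so fill the grid row by row in increasing a, and left to right within a row: each cell's successors are then already labelled.
      b=0  b=1  b=2  b=3  b=4  b=5
a=0:    L    W    L    W    L    W
a=1:    L    W    L    W    L    W
a=2:    L    W    L    W    L    W
a=3:    W    L    W    L    W    L
a=4:    W    L    W    L    W    L
a=5:    W    L    W    L    W    L
Cells with no legal move (terminal, hence L): (0,0), (1,0), (2,0).
The remaining L cells, each justified by listing all of its moves:
(0,2): the only move is to (0,1)(W), a W ⇒ L
(0,4): moves to (0,3)(W), (0,1)(W); every one is W ⇒ L
(1,2): the only move is to (1,1)(W), a W ⇒ L
(1,4): moves to (1,3)(W), (1,1)(W); every one is W ⇒ L
(2,2): the only move is to (2,1)(W), a W ⇒ L
(2,4): moves to (2,3)(W), (2,1)(W); every one is W ⇒ L
(3,1): moves to (0,1)(W), (3,0)(W); every one is W ⇒ L
(3,3): moves to (0,3)(W), (3,2)(W), (3,0)(W); every one is W ⇒ L
(3,5): moves to (0,5)(W), (3,4)(W), (3,2)(W), (3,0)(W); every one is W ⇒ L
(4,1): moves to (1,1)(W), (4,0)(W); every one is W ⇒ L
(4,3): moves to (1,3)(W), (4,2)(W), (4,0)(W); every one is W ⇒ L
(4,5): moves to (1,5)(W), (4,4)(W), (4,2)(W), (4,0)(W); every one is W ⇒ L
(5,1): moves to (2,1)(W), (5,0)(W); every one is W ⇒ L
(5,3): moves to (2,3)(W), (5,2)(W), (5,0)(W); every one is W ⇒ L
(5,5): moves to (2,5)(W), (5,4)(W), (5,2)(W), (5,0)(W); every one is W ⇒ L
Every other cell has at least one move into one of the L cells above, so it is W.
(5,5): one of the L cells justified above, so L
(5,1): one of the L cells justified above, so L
(5,4): the move to (2,4) reaches an L cell, so W

(5,5): L, (5,1): L, (5,4): W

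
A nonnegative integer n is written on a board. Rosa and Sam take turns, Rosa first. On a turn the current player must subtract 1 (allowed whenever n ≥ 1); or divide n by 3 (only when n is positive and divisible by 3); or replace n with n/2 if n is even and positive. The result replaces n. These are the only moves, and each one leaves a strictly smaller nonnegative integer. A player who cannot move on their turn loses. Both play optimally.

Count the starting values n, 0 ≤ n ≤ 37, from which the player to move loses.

Positions with no move are L. A position that does have a move is losing for the player to move precisely when every available move leads to a winning position for the opponent. Fill in the labels:
n=0: no move → L
n=1: W (go to 0, an L position)
n=2: L (sole option 1(W) is W)
n=3: W (go to 2, an L position)
n=4: W (go to 2, an L position)
n=5: L (sole option 4(W) is W)
n=6: W (go to 2, an L position)
n=7: L (sole option 6(W) is W)
n=8: W (go to 7, an L position)
n=9: L (options 3(W), 8(W) are all W)
n=10: W (go to 5, an L position)
n=11: L (sole option 10(W) is W)
n=12: W (go to 11, an L position)
n=13: L (sole option 12(W) is W)
n=14: W (go to 7, an L position)
n=15: W (go to 5, an L position)
n=16: L (options 8(W), 15(W) are all W)
n=17: W (go to 16, an L position)
n=18: W (go to 9, an L position)
n=19: L (sole option 18(W) is W)
n=20: W (go to 19, an L position)
n=21: W (go to 7, an L position)
n=22: W (go to 11, an L position)
n=23: L (sole option 22(W) is W)
n=24: W (go to 23, an L position)
n=25: L (sole option 24(W) is W)
n=26: W (go to 13, an L position)
n=27: W (go to 9, an L position)
n=28: L (options 14(W), 27(W) are all W)
n=29: W (go to 28, an L position)
n=30: L (options 10(W), 15(W), 29(W) are all W)
n=31: W (go to 30, an L position)
n=32: W (go to 16, an L position)
n=33: W (go to 11, an L position)
n=34: L (options 17(W), 33(W) are all W)
n=35: W (go to 34, an L position)
n=36: L (options 12(W), 18(W), 35(W) are all W)
n=37: W (go to 36, an L position)
L entries with 0 ≤ n ≤ 37: n = 0, 2, 5, 7, 9, 11, 13, 16, 19, 23, 25, 28, 30, 34, 36; that makes 15.

15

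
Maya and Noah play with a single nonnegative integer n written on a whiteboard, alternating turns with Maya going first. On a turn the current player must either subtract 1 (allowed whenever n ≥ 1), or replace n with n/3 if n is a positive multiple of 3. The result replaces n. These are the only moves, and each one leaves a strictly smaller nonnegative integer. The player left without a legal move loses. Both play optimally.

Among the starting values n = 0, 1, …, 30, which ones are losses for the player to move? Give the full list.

Compute win/loss labels from the base case upward. A position with no move is L. Any other position is W if it can reach an L in one move, else L.
n=0: no move → L
n=1: W (go to 0, an L position)
n=2: L (sole option 1(W) is W)
n=3: W (go to 2, an L position)
n=4: L (sole option 3(W) is W)
n=5: W (go to 4, an L position)
n=6: W (go to 2, an L position)
n=7: L (sole option 6(W) is W)
n=8: W (go to 7, an L position)
n=9: L (options 3(W), 8(W) are all W)
n=10: W (go to 9, an L position)
n=11: L (sole option 10(W) is W)
n=12: W (go to 4, an L position)
n=13: L (sole option 12(W) is W)
n=14: W (go to 13, an L position)
n=15: L (options 5(W), 14(W) are all W)
n=16: W (go to 15, an L position)
n=17: L (sole option 16(W) is W)
n=18: W (go to 17, an L position)
n=19: L (sole option 18(W) is W)
n=20: W (go to 19, an L position)
n=21: W (go to 7, an L position)
n=22: L (sole option 21(W) is W)
n=23: W (go to 22, an L position)
n=24: L (options 8(W), 23(W) are all W)
n=25: W (go to 24, an L position)
n=26: L (sole option 25(W) is W)
n=27: W (go to 9, an L position)
n=28: L (sole option 27(W) is W)
n=29: W (go to 28, an L position)
n=30: L (options 10(W), 29(W) are all W)
The losing starting values of n are exactly the entries labelled L in this table (15 of them).

0, 2, 4, 7, 9, 11, 13, 15, 17, 19, 22, 24, 26, 28, 30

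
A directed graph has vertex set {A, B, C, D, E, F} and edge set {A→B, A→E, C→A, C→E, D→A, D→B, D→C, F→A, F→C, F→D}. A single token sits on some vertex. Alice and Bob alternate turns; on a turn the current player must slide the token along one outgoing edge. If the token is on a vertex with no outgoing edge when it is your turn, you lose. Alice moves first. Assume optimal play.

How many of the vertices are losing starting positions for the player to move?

3

Compute win/loss labels from the base case upward. A position with no move is L. Any other position is W if it can reach an L in one move, else L.
Every edge goes from a vertex to one that appears earlier in the order B, E, A, C, D, F, so processing vertices in that order labels each vertex after all of its successors.
B: no outgoing edge → L
E: no outgoing edge → L
A: →E(L), so W
C: →E(L), so W
D: →B(L), so W
F: →D(W), C(W), A(W) — all W, so L
The L vertices are B, E, F; that is 3 in all.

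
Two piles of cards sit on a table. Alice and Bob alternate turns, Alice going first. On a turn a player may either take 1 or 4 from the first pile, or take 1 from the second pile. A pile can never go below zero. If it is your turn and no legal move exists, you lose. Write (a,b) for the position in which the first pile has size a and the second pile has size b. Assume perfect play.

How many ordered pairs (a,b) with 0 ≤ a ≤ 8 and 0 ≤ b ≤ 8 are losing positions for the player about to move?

36

Use the standard recursion: the mover loses at a terminal position; elsewhere, the mover wins exactly when some move hands the opponent an L position.
Every move lowers a or b (never raises either), so fill the grid row by row in increasing a, and left to right within a row: each cell's successors are then already labelled.
      b=0  b=1  b=2  b=3  b=4  b=5  b=6  b=7  b=8
a=0:    L    W    L    W    L    W    L    W    L
a=1:    W    L    W    L    W    L    W    L    W
a=2:    L    W    L    W    L    W    L    W    L
a=3:    W    L    W    L    W    L    W    L    W
a=4:    W    W    W    W    W    W    W    W    W
a=5:    L    W    L    W    L    W    L    W    L
a=6:    W    L    W    L    W    L    W    L    W
a=7:    L    W    L    W    L    W    L    W    L
a=8:    W    L    W    L    W    L    W    L    W
Cells with no legal move (terminal, hence L): (0,0).
The remaining L cells, each justified by listing all of its moves:
(0,2): L (sole option (0,1)(W) is W)
(0,4): L (sole option (0,3)(W) is W)
(0,6): L (sole option (0,5)(W) is W)
(0,8): L (sole option (0,7)(W) is W)
(1,1): L (options (0,1)(W), (1,0)(W) are all W)
(1,3): L (options (0,3)(W), (1,2)(W) are all W)
(1,5): L (options (0,5)(W), (1,4)(W) are all W)
(1,7): L (options (0,7)(W), (1,6)(W) are all W)
(2,0): L (sole option (1,0)(W) is W)
(2,2): L (options (1,2)(W), (2,1)(W) are all W)
(2,4): L (options (1,4)(W), (2,3)(W) are all W)
(2,6): L (options (1,6)(W), (2,5)(W) are all W)
(2,8): L (options (1,8)(W), (2,7)(W) are all W)
(3,1): L (options (2,1)(W), (3,0)(W) are all W)
(3,3): L (options (2,3)(W), (3,2)(W) are all W)
(3,5): L (options (2,5)(W), (3,4)(W) are all W)
(3,7): L (options (2,7)(W), (3,6)(W) are all W)
(5,0): L (options (4,0)(W), (1,0)(W) are all W)
(5,2): L (options (4,2)(W), (1,2)(W), (5,1)(W) are all W)
(5,4): L (options (4,4)(W), (1,4)(W), (5,3)(W) are all W)
(5,6): L (options (4,6)(W), (1,6)(W), (5,5)(W) are all W)
(5,8): L (options (4,8)(W), (1,8)(W), (5,7)(W) are all W)
(6,1): L (options (5,1)(W), (2,1)(W), (6,0)(W) are all W)
(6,3): L (options (5,3)(W), (2,3)(W), (6,2)(W) are all W)
(6,5): L (options (5,5)(W), (2,5)(W), (6,4)(W) are all W)
(6,7): L (options (5,7)(W), (2,7)(W), (6,6)(W) are all W)
(7,0): L (options (6,0)(W), (3,0)(W) are all W)
(7,2): L (options (6,2)(W), (3,2)(W), (7,1)(W) are all W)
(7,4): L (options (6,4)(W), (3,4)(W), (7,3)(W) are all W)
(7,6): L (options (6,6)(W), (3,6)(W), (7,5)(W) are all W)
(7,8): L (options (6,8)(W), (3,8)(W), (7,7)(W) are all W)
(8,1): L (options (7,1)(W), (4,1)(W), (8,0)(W) are all W)
(8,3): L (options (7,3)(W), (4,3)(W), (8,2)(W) are all W)
(8,5): L (options (7,5)(W), (4,5)(W), (8,4)(W) are all W)
(8,7): L (options (7,7)(W), (4,7)(W), (8,6)(W) are all W)
Every other cell has at least one move into one of the L cells above, so it is W.
L cells per row: a=0: 5, a=1: 4, a=2: 5, a=3: 4, a=4: 0, a=5: 5, a=6: 4, a=7: 5, a=8: 4; total 36.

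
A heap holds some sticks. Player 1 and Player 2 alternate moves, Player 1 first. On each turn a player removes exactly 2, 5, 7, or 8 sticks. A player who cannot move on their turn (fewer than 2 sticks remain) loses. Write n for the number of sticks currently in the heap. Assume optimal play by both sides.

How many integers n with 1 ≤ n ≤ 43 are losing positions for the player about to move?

Build the W/L table. Terminal = L. A non-terminal position is W if it has a move to some L; otherwise it is L.
n=0: no move → L
n=1: no move → L
n=2: can move to 0, which is L ⇒ W
n=3: can move to 1, which is L ⇒ W
n=4: the only move is to 2(W), a W ⇒ L
n=5: can move to 0, which is L ⇒ W
n=6: can move to 4, which is L ⇒ W
n=7: can move to 0, which is L ⇒ W
n=8: can move to 1, which is L ⇒ W
n=9: can move to 4, which is L ⇒ W
n=10: moves to 8(W), 5(W), 3(W), 2(W); every one is W ⇒ L
n=11: can move to 4, which is L ⇒ W
n=12: can move to 10, which is L ⇒ W
n=13: moves to 11(W), 8(W), 6(W), 5(W); every one is W ⇒ L
n=14: moves to 12(W), 9(W), 7(W), 6(W); every one is W ⇒ L
n=15: can move to 13, which is L ⇒ W
n=16: can move to 14, which is L ⇒ W
n=17: can move to 10, which is L ⇒ W
n=18: can move to 13, which is L ⇒ W
n=19: can move to 14, which is L ⇒ W
n=20: can move to 13, which is L ⇒ W
n=21: can move to 14, which is L ⇒ W
n=22: can move to 14, which is L ⇒ W
n=23: moves to 21(W), 18(W), 16(W), 15(W); every one is W ⇒ L
n=24: moves to 22(W), 19(W), 17(W), 16(W); every one is W ⇒ L
n=25: can move to 23, which is L ⇒ W
n=26: can move to 24, which is L ⇒ W
n=27: moves to 25(W), 22(W), 20(W), 19(W); every one is W ⇒ L
n=28: can move to 23, which is L ⇒ W
n=29: can move to 27, which is L ⇒ W
n=30: can move to 23, which is L ⇒ W
n=31: can move to 24, which is L ⇒ W
n=32: can move to 27, which is L ⇒ W
n=33: moves to 31(W), 28(W), 26(W), 25(W); every one is W ⇒ L
n=34: can move to 27, which is L ⇒ W
n=35: can move to 33, which is L ⇒ W
n=36: moves to 34(W), 31(W), 29(W), 28(W); every one is W ⇒ L
n=37: moves to 35(W), 32(W), 30(W), 29(W); every one is W ⇒ L
n=38: can move to 36, which is L ⇒ W
n=39: can move to 37, which is L ⇒ W
n=40: can move to 33, which is L ⇒ W
n=41: can move to 36, which is L ⇒ W
n=42: can move to 37, which is L ⇒ W
n=43: can move to 36, which is L ⇒ W
L entries with 1 ≤ n ≤ 43 (n=0 is outside the asked range and is not counted): n = 1, 4, 10, 13, 14, 23, 24, 27, 33, 36, 37; that makes 11.

11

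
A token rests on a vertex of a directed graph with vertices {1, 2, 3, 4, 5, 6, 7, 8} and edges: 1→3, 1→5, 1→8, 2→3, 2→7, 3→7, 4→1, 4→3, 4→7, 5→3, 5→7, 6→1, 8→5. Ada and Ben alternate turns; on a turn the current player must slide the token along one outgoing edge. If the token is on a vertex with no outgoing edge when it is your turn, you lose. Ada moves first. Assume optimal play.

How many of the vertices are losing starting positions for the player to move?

3

Work bottom-up. With no move the player to move loses. Otherwise the position is W if at least one move leads to an L position for the opponent, and L if every move leads to a W.
Every edge goes from a vertex to one that appears earlier in the order 7, 3, 5, 8, 1, 6, 2, 4, so processing vertices in that order labels each vertex after all of its successors.
7: no outgoing edge → L
3: reaches L-position 7 → W
5: reaches L-position 7 → W
8: only reaches 5(W), which is W → L
1: reaches L-position 8 → W
6: only reaches 1(W), which is W → L
2: reaches L-position 7 → W
4: reaches L-position 7 → W
The L vertices are 6, 7, 8; that is 3 in all.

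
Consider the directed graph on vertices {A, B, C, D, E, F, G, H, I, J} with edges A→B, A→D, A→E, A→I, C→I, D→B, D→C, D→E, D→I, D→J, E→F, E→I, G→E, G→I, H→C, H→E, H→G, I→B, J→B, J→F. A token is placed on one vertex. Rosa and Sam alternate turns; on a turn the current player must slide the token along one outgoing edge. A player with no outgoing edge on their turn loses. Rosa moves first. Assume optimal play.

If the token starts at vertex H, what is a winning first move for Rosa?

Move to G.

Label each position W (a win for the player to move) or L (a loss). A position with no legal move is L; any other position is W exactly when some move reaches an L, and L when every move reaches a W.
Every edge goes from a vertex to one that appears earlier in the order B, F, J, I, E, C, D, G, H, A, so processing vertices in that order labels each vertex after all of its successors.
B: no outgoing edge → L
F: no outgoing edge → L
J: →F(L), so W
I: →B(L), so W
E: →F(L), so W
C: →I(W) only, which is W, so L
D: →C(L), so W
G: →E(W), I(W) — all W, so L
H: →G(L), so W
A: →B(L), so W
From H, the L positions reachable in one move are: G, C. Any move reaching one of these is winning.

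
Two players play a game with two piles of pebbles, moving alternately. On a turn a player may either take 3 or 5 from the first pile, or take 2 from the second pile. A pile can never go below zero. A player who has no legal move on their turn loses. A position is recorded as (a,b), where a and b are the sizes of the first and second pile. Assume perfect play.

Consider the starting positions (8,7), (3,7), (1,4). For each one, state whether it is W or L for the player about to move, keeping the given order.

(8,7): W, (3,7): L, (1,4): L

Work bottom-up. With no move the player to move loses. Otherwise the position is W if at least one move leads to an L position for the opponent, and L if every move leads to a W.
No move ever increases a pile, so every position that can arise here has a ≤ 8 and b ≤ 7; it is enough to label the cells with 0 ≤ a ≤ 8 and 0 ≤ b ≤ 7.
Every move lowers a or b (never raises either), so fill the grid row by row in increasing a, and left to right within a row: each cell's successors are then already labelled.
      b=0  b=1  b=2  b=3  b=4  b=5  b=6  b=7
a=0:    L    L    W    W    L    L    W    W
a=1:    L    L    W    W    L    L    W    W
a=2:    L    L    W    W    L    L    W    W
a=3:    W    W    L    L    W    W    L    L
a=4:    W    W    L    L    W    W    L    L
a=5:    W    W    L    L    W    W    L    L
a=6:    W    W    W    W    W    W    W    W
a=7:    W    W    W    W    W    W    W    W
a=8:    L    L    W    W    L    L    W    W
Cells with no legal move (terminal, hence L): (0,0), (0,1), (1,0), (1,1), (2,0), (2,1).
The remaining L cells, each justified by listing all of its moves:
(0,4): L (sole option (0,2)(W) is W)
(0,5): L (sole option (0,3)(W) is W)
(1,4): L (sole option (1,2)(W) is W)
(1,5): L (sole option (1,3)(W) is W)
(2,4): L (sole option (2,2)(W) is W)
(2,5): L (sole option (2,3)(W) is W)
(3,2): L (options (0,2)(W), (3,0)(W) are all W)
(3,3): L (options (0,3)(W), (3,1)(W) are all W)
(3,6): L (options (0,6)(W), (3,4)(W) are all W)
(3,7): L (options (0,7)(W), (3,5)(W) are all W)
(4,2): L (options (1,2)(W), (4,0)(W) are all W)
(4,3): L (options (1,3)(W), (4,1)(W) are all W)
(4,6): L (options (1,6)(W), (4,4)(W) are all W)
(4,7): L (options (1,7)(W), (4,5)(W) are all W)
(5,2): L (options (2,2)(W), (0,2)(W), (5,0)(W) are all W)
(5,3): L (options (2,3)(W), (0,3)(W), (5,1)(W) are all W)
(5,6): L (options (2,6)(W), (0,6)(W), (5,4)(W) are all W)
(5,7): L (options (2,7)(W), (0,7)(W), (5,5)(W) are all W)
(8,0): L (options (5,0)(W), (3,0)(W) are all W)
(8,1): L (options (5,1)(W), (3,1)(W) are all W)
(8,4): L (options (5,4)(W), (3,4)(W), (8,2)(W) are all W)
(8,5): L (options (5,5)(W), (3,5)(W), (8,3)(W) are all W)
Every other cell has at least one move into one of the L cells above, so it is W.
(8,7): the move to (5,7) reaches an L cell, so W
(3,7): one of the L cells justified above, so L
(1,4): one of the L cells justified above, so L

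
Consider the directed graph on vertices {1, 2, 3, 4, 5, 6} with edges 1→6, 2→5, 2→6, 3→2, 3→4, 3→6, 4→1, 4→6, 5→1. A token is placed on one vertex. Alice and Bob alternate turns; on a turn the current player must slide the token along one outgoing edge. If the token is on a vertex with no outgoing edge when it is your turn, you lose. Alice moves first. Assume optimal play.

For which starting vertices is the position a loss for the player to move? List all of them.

5, 6

Label each position W (a win for the player to move) or L (a loss). A position with no legal move is L; any other position is W exactly when some move reaches an L, and L when every move reaches a W.
Every edge goes from a vertex to one that appears earlier in the order 6, 1, 5, 2, 4, 3, so processing vertices in that order labels each vertex after all of its successors.
6: no outgoing edge → L
1: →6(L), so W
5: →1(W) only, which is W, so L
2: →5(L), so W
4: →6(L), so W
3: →6(L), so W
The losing starting vertices are exactly the entries labelled L in this table (2 of them).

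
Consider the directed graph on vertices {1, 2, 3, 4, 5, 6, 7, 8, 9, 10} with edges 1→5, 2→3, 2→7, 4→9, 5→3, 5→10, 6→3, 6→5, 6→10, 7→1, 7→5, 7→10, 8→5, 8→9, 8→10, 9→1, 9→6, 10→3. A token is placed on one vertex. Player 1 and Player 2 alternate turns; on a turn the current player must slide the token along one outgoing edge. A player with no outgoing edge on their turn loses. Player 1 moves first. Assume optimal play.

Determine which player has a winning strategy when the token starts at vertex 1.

Work bottom-up. With no move the player to move loses. Otherwise the position is W if at least one move leads to an L position for the opponent, and L if every move leads to a W.
Every edge goes from a vertex to one that appears earlier in the order 3, 10, 5, 6, 1, 9, 8, 7, 2, 4, so processing vertices in that order labels each vertex after all of its successors.
3: no outgoing edge → L
10: →3(L), so W
5: →3(L), so W
6: →3(L), so W
1: →5(W) only, which is W, so L
9: →1(L), so W
8: →9(W), 5(W), 10(W) — all W, so L
7: →1(L), so W
2: →3(L), so W
4: →9(W) only, which is W, so L
The starting position 1 is L: whatever Player 1 does, the opponent receives a W position.

Player 2 wins.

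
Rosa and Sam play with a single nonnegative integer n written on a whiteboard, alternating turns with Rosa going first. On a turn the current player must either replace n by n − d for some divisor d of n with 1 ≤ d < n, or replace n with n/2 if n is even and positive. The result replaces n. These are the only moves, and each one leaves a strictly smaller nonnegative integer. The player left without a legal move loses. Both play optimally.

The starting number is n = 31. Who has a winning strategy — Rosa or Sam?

Label each position W (a win for the player to move) or L (a loss). A position with no legal move is L; any other position is W exactly when some move reaches an L, and L when every move reaches a W.
n=0: no move → L
n=1: no move → L
n=2: W (go to 1, an L position)
n=3: L (sole option 2(W) is W)
n=4: W (go to 3, an L position)
n=5: L (sole option 4(W) is W)
n=6: W (go to 3, an L position)
n=7: L (sole option 6(W) is W)
n=8: W (go to 7, an L position)
n=9: L (options 6(W), 8(W) are all W)
n=10: W (go to 5, an L position)
n=11: L (sole option 10(W) is W)
n=12: W (go to 9, an L position)
n=13: L (sole option 12(W) is W)
n=14: W (go to 7, an L position)
n=15: L (options 10(W), 12(W), 14(W) are all W)
n=16: W (go to 15, an L position)
n=17: L (sole option 16(W) is W)
n=18: W (go to 9, an L position)
n=19: L (sole option 18(W) is W)
n=20: W (go to 15, an L position)
n=21: L (options 14(W), 18(W), 20(W) are all W)
n=22: W (go to 11, an L position)
n=23: L (sole option 22(W) is W)
n=24: W (go to 21, an L position)
n=25: L (options 20(W), 24(W) are all W)
n=26: W (go to 13, an L position)
n=27: L (options 18(W), 24(W), 26(W) are all W)
n=28: W (go to 21, an L position)
n=29: L (sole option 28(W) is W)
n=30: W (go to 15, an L position)
n=31: L (sole option 30(W) is W)
The starting position 31 is L: whatever Rosa does, the opponent receives a W position.

Sam wins.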